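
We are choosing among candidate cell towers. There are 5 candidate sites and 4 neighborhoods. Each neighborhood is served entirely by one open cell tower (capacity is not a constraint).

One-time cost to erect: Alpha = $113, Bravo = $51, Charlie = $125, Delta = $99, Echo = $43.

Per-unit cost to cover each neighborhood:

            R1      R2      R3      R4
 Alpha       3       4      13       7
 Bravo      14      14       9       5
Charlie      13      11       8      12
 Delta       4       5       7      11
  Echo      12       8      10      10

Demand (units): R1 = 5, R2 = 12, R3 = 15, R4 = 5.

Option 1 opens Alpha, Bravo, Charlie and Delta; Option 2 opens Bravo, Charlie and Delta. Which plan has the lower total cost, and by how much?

Option 1: {Alpha, Bravo, Charlie, Delta}: R1→Alpha 3·5=15, R2→Alpha 4·12=48, R3→Delta 7·15=105, R4→Bravo 5·5=25. Service 193; fixed 388; total 581.
Option 2: {Bravo, Charlie, Delta}: R1→Delta 4·5=20, R2→Delta 5·12=60, R3→Delta 7·15=105, R4→Bravo 5·5=25. Service 210; fixed 275; total 485.
Difference: |581 − 485| = 96.

Option 2 is cheaper by 96.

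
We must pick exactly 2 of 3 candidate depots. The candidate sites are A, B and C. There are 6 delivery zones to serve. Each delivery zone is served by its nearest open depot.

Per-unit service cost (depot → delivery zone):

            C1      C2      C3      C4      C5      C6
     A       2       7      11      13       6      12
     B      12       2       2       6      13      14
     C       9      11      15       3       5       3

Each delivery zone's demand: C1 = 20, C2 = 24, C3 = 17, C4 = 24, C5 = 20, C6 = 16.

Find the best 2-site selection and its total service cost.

Choose B and C; total service cost 482.

With exactly 2 open, each delivery zone uses its cheapest among the chosen.
{B, C}: C1→C 9·20=180, C2→B 2·24=48, C3→B 2·17=34, C4→C 3·24=72, C5→C 5·20=100, C6→C 3·16=48. Service cost 482.
{A, B}: service cost 578
{A, C}: service cost 615
Among all 3 size-2 choices, {B, C} is lowest.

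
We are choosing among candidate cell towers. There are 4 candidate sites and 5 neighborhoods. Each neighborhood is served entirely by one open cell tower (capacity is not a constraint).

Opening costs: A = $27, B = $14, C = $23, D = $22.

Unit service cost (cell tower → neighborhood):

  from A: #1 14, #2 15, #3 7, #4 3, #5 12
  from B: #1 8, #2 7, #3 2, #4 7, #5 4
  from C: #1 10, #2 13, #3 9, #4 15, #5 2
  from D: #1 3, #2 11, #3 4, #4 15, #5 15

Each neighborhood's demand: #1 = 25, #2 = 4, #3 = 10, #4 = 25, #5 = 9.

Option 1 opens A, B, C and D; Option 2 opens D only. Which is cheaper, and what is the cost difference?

Option 1 is cheaper by 389.

Option 1: {A, B, C, D}: #1→D 3·25=75, #2→B 7·4=28, #3→B 2·10=20, #4→A 3·25=75, #5→C 2·9=18. Service 216; fixed 86; total 302.
Option 2: {D}: #1→D 3·25=75, #2→D 11·4=44, #3→D 4·10=40, #4→D 15·25=375, #5→D 15·9=135. Service 669; fixed 22; total 691.
Difference: |302 − 691| = 389.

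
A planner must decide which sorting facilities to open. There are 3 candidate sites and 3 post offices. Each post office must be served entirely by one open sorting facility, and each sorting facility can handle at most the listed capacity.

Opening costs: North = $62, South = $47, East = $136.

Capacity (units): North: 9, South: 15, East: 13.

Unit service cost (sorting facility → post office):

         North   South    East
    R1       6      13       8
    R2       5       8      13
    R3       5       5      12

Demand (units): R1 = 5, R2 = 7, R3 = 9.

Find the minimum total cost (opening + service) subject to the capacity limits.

Open {North, South}: R1→South 13·5=65, R2→North 5·7=35, R3→South 5·9=45.
Loads: North carries 7/9, South carries 14/15. Service 145; fixed 109; total 254.
Next best feasible plan costs 275.

Minimum total cost: 254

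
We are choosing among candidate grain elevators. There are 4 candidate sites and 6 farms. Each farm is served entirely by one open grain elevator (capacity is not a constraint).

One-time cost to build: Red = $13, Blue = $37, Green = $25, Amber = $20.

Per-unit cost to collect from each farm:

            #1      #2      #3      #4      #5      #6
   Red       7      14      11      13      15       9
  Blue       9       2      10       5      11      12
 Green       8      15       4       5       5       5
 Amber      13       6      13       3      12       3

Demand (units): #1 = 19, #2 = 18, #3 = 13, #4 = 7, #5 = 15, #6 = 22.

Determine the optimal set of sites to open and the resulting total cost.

Open Red, Blue, Green and Amber; minimum total cost 478.

For any fixed open set, each farm goes to its cheapest open site; total = fixed + service.
{Red, Blue, Green, Amber}: #1→Red 7·19=133, #2→Blue 2·18=36, #3→Green 4·13=52, #4→Amber 3·7=21, #5→Green 5·15=75, #6→Amber 3·22=66. Service 383; fixed 95; total 478.
{Blue, Green, Amber}: service 402 + fixed 82 = 484
{Red, Green, Amber}: service 455 + fixed 58 = 513
{Red}: service 1042 + fixed 13 = 1055
(All 15 nonempty subsets were checked; Red, Blue, Green and Amber is lowest.)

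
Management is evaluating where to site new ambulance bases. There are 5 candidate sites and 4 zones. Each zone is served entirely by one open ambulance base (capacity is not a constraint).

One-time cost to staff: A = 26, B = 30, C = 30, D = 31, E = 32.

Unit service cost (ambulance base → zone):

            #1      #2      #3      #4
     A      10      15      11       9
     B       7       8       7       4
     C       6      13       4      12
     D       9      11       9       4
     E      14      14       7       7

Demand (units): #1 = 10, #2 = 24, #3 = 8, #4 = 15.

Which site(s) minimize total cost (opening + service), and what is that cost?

Open B and C; minimum total cost 404.

For any fixed open set, each zone goes to its cheapest open site; total = fixed + service.
{B, C}: #1→C 6·10=60, #2→B 8·24=192, #3→C 4·8=32, #4→B 4·15=60. Service 344; fixed 60; total 404.
{B}: #1→B 7·10=70, #2→B 8·24=192, #3→B 7·8=56, #4→B 4·15=60. Service 378; fixed 30; total 408.
{A, B, C}: service 344 + fixed 86 = 430
{A, B, C, D, E}: service 344 + fixed 149 = 493
No other subset beats 404.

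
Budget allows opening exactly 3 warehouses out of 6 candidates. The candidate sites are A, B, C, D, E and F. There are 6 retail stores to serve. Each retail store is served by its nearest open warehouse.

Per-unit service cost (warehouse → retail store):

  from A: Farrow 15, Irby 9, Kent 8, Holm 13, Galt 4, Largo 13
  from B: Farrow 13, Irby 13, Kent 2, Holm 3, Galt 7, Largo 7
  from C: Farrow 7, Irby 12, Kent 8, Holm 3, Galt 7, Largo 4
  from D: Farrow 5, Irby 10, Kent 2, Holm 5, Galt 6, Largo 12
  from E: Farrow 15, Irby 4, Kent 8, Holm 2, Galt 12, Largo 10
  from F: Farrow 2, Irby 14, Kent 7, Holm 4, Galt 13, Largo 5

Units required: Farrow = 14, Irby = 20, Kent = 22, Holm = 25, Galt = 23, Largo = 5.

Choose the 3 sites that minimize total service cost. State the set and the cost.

Choose D, E and F; total service cost 365.

With exactly 3 open, each retail store uses its cheapest among the chosen.
{D, E, F}: Farrow→F 2·14=28, Irby→E 4·20=80, Kent→D 2·22=44, Holm→E 2·25=50, Galt→D 6·23=138, Largo→F 5·5=25. Service cost 365.
{A, D, E}: service cost 386
{B, E, F}: service cost 388
Among all 20 size-3 choices, {D, E, F} is lowest.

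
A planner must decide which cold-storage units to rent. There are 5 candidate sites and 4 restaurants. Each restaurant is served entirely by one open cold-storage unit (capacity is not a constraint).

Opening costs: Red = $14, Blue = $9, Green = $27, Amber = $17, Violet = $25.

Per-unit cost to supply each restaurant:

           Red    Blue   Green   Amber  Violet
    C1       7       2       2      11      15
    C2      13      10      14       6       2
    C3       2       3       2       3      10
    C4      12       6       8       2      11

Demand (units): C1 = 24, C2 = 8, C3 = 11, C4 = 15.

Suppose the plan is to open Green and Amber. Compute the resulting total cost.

Each restaurant is assigned to its cheapest site among the open ones.
{Green, Amber}: C1→Green 2·24=48, C2→Amber 6·8=48, C3→Green 2·11=22, C4→Amber 2·15=30. Service 148; fixed 44; total 192.

Total cost: 192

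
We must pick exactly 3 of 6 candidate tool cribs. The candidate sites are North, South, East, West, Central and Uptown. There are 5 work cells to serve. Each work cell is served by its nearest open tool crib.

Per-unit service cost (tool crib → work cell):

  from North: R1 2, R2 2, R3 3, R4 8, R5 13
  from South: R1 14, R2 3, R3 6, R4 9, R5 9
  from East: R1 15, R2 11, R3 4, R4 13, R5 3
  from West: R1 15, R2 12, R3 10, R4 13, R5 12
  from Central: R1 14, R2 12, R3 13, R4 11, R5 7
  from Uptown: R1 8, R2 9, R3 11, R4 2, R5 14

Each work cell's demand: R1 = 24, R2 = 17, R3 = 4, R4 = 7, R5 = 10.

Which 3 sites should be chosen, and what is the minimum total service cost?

Choose North, East and Uptown; total service cost 138.

With exactly 3 open, each work cell uses its cheapest among the chosen.
{North, East, Uptown}: R1→North 2·24=48, R2→North 2·17=34, R3→North 3·4=12, R4→Uptown 2·7=14, R5→East 3·10=30. Service cost 138.
{North, Central, Uptown}: service cost 178
{North, South, East}: service cost 180
Among all 20 size-3 choices, {North, East, Uptown} is lowest.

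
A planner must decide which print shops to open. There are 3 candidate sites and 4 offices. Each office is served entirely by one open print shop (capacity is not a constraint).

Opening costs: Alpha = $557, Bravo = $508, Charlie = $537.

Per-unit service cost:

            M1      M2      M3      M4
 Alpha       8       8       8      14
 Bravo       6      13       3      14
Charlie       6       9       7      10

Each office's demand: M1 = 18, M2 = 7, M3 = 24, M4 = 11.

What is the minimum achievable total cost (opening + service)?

Minimum total cost: 933

For any fixed open set, each office goes to its cheapest open site; total = fixed + service.
{Bravo}: M1→Bravo 6·18=108, M2→Bravo 13·7=91, M3→Bravo 3·24=72, M4→Bravo 14·11=154. Service 425; fixed 508; total 933.
{Charlie}: service 449 + fixed 537 = 986
{Alpha}: service 546 + fixed 557 = 1103
{Alpha, Bravo, Charlie}: service 346 + fixed 1602 = 1948
No other subset beats 933.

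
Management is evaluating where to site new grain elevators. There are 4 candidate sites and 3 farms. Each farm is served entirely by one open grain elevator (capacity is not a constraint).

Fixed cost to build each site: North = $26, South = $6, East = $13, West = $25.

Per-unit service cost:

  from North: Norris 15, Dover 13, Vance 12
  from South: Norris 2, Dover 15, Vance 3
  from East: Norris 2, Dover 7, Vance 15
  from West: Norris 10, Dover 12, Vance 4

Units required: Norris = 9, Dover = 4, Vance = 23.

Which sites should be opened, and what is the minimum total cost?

Open South and East; minimum total cost 134.

For any fixed open set, each farm goes to its cheapest open site; total = fixed + service.
{South, East}: Norris→South 2·9=18, Dover→East 7·4=28, Vance→South 3·23=69. Service 115; fixed 19; total 134.
{South}: service 147 + fixed 6 = 153
{South, East, West}: Norris→South 2·9=18, Dover→East 7·4=28, Vance→South 3·23=69. Service 115; fixed 44; total 159.
{North, South, East, West}: service 115 + fixed 70 = 185
(All 15 nonempty subsets were checked; South and East is lowest.)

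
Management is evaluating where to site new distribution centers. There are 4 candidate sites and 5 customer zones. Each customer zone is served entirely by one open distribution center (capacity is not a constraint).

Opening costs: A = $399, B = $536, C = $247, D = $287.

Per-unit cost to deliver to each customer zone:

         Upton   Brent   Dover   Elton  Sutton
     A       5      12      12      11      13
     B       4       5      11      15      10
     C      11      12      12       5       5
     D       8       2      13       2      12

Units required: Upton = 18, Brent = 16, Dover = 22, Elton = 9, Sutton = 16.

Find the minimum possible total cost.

For any fixed open set, each customer zone goes to its cheapest open site; total = fixed + service.
{D}: Upton→D 8·18=144, Brent→D 2·16=32, Dover→D 13·22=286, Elton→D 2·9=18, Sutton→D 12·16=192. Service 672; fixed 287; total 959.
{C}: service 779 + fixed 247 = 1026
{C, D}: service 538 + fixed 534 = 1072
{A, B, C, D}: service 444 + fixed 1469 = 1913
(All 15 nonempty subsets were checked; D only is lowest.)

Minimum total cost: 959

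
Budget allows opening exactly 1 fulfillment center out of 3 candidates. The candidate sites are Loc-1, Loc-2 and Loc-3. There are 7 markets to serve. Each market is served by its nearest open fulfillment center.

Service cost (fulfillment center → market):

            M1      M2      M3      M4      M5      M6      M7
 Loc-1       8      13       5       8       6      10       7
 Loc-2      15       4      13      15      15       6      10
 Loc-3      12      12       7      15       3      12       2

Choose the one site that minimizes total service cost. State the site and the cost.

Choose Loc-1 only; total service cost 57.

With exactly 1 open, each market uses its cheapest among the chosen.
{Loc-1}: M1→Loc-1 8, M2→Loc-1 13, M3→Loc-1 5, M4→Loc-1 8, M5→Loc-1 6, M6→Loc-1 10, M7→Loc-1 7. Service cost 57.
{Loc-3}: service cost 63
{Loc-2}: service cost 78
Among all 3 size-1 choices, {Loc-1} is lowest.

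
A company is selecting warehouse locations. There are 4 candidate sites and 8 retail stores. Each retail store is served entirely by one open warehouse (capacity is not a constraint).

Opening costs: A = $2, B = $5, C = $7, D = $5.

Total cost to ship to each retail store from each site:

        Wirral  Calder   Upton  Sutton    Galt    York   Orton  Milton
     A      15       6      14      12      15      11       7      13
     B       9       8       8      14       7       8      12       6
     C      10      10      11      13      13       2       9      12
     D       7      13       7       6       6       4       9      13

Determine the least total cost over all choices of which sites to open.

For any fixed open set, each retail store goes to its cheapest open site; total = fixed + service.
{A, B, D}: Wirral→D 7, Calder→A 6, Upton→D 7, Sutton→D 6, Galt→D 6, York→D 4, Orton→A 7, Milton→B 6. Service 49; fixed 12; total 61.
{A, D}: service 56 + fixed 7 = 63
{B, D}: service 53 + fixed 10 = 63
{A, B, C, D}: Wirral→D 7, Calder→A 6, Upton→D 7, Sutton→D 6, Galt→D 6, York→C 2, Orton→A 7, Milton→B 6. Service 47; fixed 19; total 66.
No other subset beats 61.

Minimum total cost: 61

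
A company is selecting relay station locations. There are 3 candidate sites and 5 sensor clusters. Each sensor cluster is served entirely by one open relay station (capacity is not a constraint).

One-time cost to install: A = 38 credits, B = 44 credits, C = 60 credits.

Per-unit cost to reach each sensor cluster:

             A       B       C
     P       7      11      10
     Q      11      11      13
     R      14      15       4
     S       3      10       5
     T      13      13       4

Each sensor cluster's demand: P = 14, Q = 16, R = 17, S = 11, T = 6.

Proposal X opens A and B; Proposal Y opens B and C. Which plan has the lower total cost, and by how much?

Proposal Y is cheaper by 138.

Proposal X: {A, B}: P→A 7·14=98, Q→A 11·16=176, R→A 14·17=238, S→A 3·11=33, T→A 13·6=78. Service 623; fixed 82; total 705.
Proposal Y: {B, C}: P→C 10·14=140, Q→B 11·16=176, R→C 4·17=68, S→C 5·11=55, T→C 4·6=24. Service 463; fixed 104; total 567.
Difference: |705 − 567| = 138.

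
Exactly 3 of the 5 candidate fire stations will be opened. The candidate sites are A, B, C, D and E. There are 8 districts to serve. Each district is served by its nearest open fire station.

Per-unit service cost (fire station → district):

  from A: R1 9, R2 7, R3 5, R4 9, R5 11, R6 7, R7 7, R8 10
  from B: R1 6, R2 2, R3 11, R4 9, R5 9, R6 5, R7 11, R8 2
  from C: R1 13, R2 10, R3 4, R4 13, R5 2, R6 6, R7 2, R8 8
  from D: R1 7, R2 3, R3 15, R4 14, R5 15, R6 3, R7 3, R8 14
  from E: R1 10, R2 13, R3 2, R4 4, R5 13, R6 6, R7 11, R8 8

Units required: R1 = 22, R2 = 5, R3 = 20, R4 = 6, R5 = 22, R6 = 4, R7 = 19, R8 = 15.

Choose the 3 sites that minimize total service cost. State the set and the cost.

With exactly 3 open, each district uses its cheapest among the chosen.
{B, C, E}: R1→B 6·22=132, R2→B 2·5=10, R3→E 2·20=40, R4→E 4·6=24, R5→C 2·22=44, R6→B 5·4=20, R7→C 2·19=38, R8→B 2·15=30. Service cost 338.
{B, C, D}: service cost 400
{A, B, C}: service cost 408
Among all 10 size-3 choices, {B, C, E} is lowest.

Choose B, C and E; total service cost 338.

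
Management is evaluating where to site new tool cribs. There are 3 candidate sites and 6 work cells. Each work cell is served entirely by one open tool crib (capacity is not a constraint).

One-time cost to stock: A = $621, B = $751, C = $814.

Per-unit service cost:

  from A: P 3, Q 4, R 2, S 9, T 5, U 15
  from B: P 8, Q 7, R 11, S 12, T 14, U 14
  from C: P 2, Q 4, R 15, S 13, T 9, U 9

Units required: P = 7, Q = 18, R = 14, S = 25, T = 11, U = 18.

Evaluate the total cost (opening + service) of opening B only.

Each work cell is assigned to its cheapest site among the open ones.
{B}: P→B 8·7=56, Q→B 7·18=126, R→B 11·14=154, S→B 12·25=300, T→B 14·11=154, U→B 14·18=252. Service 1042; fixed 751; total 1793.

Total cost: 1793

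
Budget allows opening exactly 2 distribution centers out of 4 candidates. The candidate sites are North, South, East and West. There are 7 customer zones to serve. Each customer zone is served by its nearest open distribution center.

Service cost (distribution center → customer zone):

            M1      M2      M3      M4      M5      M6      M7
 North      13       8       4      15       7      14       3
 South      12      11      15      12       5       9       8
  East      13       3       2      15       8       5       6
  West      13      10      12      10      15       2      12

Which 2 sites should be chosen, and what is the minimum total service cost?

Choose East and West; total service cost 44.

With exactly 2 open, each customer zone uses its cheapest among the chosen.
{East, West}: M1→East 13, M2→East 3, M3→East 2, M4→West 10, M5→East 8, M6→West 2, M7→East 6. Service cost 44.
{South, East}: service cost 45
{North, West}: service cost 47
Among all 6 size-2 choices, {East, West} is lowest.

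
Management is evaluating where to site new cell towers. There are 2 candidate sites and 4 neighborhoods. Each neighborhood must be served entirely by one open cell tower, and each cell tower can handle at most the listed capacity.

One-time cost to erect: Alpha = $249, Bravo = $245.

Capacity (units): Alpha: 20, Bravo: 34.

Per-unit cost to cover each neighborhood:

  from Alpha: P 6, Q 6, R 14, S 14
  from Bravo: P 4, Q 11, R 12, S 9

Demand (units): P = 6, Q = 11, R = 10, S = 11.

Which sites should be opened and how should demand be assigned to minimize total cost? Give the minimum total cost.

Open {Alpha, Bravo}: P→Bravo 4·6=24, Q→Alpha 6·11=66, R→Bravo 12·10=120, S→Bravo 9·11=99.
Loads: Alpha carries 11/20, Bravo carries 27/34. Service 309; fixed 494; total 803.
Next best feasible plan costs 815.

Minimum total cost: 803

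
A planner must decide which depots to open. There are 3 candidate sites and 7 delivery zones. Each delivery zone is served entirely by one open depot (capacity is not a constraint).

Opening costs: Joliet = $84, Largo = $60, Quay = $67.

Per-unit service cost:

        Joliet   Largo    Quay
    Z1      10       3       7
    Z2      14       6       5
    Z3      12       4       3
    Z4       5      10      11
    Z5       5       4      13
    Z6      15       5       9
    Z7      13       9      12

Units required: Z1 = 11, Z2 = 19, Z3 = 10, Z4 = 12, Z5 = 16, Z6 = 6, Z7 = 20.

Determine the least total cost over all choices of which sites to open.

Minimum total cost: 641

For any fixed open set, each delivery zone goes to its cheapest open site; total = fixed + service.
{Largo}: Z1→Largo 3·11=33, Z2→Largo 6·19=114, Z3→Largo 4·10=40, Z4→Largo 10·12=120, Z5→Largo 4·16=64, Z6→Largo 5·6=30, Z7→Largo 9·20=180. Service 581; fixed 60; total 641.
{Joliet, Largo}: service 521 + fixed 144 = 665
{Largo, Quay}: Z1→Largo 3·11=33, Z2→Quay 5·19=95, Z3→Quay 3·10=30, Z4→Largo 10·12=120, Z5→Largo 4·16=64, Z6→Largo 5·6=30, Z7→Largo 9·20=180. Service 552; fixed 127; total 679.
{Joliet, Largo, Quay}: service 492 + fixed 211 = 703
No other subset beats 641.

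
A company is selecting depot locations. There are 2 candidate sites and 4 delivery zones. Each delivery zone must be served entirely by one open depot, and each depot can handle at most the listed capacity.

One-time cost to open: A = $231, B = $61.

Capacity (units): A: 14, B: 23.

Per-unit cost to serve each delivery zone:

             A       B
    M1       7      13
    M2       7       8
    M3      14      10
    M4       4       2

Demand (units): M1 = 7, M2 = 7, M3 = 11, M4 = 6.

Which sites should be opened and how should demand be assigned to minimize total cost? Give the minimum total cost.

Minimum total cost: 512

Open {A, B}: M1→A 7·7=49, M2→A 7·7=49, M3→B 10·11=110, M4→B 2·6=12.
Loads: A carries 14/14, B carries 17/23. Service 220; fixed 292; total 512.
Next best feasible plan costs 531.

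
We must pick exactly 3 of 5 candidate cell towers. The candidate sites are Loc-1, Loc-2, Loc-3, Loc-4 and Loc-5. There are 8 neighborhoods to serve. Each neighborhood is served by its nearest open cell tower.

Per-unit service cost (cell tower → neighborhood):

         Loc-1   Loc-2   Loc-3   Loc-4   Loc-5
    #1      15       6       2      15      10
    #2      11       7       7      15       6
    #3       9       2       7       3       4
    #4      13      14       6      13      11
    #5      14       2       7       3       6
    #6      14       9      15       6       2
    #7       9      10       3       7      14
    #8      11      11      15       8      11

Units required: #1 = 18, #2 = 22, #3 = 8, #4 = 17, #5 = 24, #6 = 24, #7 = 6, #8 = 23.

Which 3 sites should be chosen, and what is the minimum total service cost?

With exactly 3 open, each neighborhood uses its cheapest among the chosen.
{Loc-3, Loc-4, Loc-5}: #1→Loc-3 2·18=36, #2→Loc-5 6·22=132, #3→Loc-4 3·8=24, #4→Loc-3 6·17=102, #5→Loc-4 3·24=72, #6→Loc-5 2·24=48, #7→Loc-3 3·6=18, #8→Loc-4 8·23=184. Service cost 616.
{Loc-2, Loc-3, Loc-5}: service cost 653
{Loc-2, Loc-3, Loc-4}: service cost 702
Among all 10 size-3 choices, {Loc-3, Loc-4, Loc-5} is lowest.

Choose Loc-3, Loc-4 and Loc-5; total service cost 616.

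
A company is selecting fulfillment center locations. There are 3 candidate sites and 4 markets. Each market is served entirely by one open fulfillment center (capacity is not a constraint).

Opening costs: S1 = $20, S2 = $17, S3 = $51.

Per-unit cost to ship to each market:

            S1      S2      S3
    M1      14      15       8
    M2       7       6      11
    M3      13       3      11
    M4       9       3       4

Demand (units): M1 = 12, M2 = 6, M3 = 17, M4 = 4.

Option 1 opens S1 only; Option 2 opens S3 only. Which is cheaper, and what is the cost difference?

Option 1: {S1}: M1→S1 14·12=168, M2→S1 7·6=42, M3→S1 13·17=221, M4→S1 9·4=36. Service 467; fixed 20; total 487.
Option 2: {S3}: M1→S3 8·12=96, M2→S3 11·6=66, M3→S3 11·17=187, M4→S3 4·4=16. Service 365; fixed 51; total 416.
Difference: |487 − 416| = 71.

Option 2 is cheaper by 71.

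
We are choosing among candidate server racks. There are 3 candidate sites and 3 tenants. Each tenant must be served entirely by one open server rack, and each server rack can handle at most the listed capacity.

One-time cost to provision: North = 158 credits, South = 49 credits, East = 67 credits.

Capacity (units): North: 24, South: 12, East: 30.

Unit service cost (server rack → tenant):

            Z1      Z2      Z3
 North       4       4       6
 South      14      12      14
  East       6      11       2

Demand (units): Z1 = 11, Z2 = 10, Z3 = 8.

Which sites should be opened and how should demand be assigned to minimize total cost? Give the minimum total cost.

Open {East}: Z1→East 6·11=66, Z2→East 11·10=110, Z3→East 2·8=16.
Loads: East carries 29/30. Service 192; fixed 67; total 259.
Next best feasible plan costs 308.

Minimum total cost: 259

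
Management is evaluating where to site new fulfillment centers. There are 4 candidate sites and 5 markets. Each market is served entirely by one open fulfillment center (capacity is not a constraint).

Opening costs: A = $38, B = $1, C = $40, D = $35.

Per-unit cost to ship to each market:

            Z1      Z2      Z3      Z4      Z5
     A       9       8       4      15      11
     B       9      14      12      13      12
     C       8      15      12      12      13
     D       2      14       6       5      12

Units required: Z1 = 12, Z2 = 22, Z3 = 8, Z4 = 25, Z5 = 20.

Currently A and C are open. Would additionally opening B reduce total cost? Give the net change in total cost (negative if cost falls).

No — net change +1 (cost rises by 1).

Current service cost with {A, C}: 824.
Adding B: each market re-picks its cheapest; new service cost 824, saving 0.
Extra fixed cost: 1. Net change = 1 − 0 = 1.
(Totals: 902 → 903.)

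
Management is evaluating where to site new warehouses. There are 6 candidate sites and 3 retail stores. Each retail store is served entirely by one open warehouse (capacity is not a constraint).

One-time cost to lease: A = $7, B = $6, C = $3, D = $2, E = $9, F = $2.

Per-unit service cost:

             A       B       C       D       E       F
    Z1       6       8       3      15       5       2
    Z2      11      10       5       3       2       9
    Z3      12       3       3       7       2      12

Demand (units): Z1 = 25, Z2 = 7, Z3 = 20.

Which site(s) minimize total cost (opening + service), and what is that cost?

Open E and F; minimum total cost 115.

For any fixed open set, each retail store goes to its cheapest open site; total = fixed + service.
{E, F}: Z1→F 2·25=50, Z2→E 2·7=14, Z3→E 2·20=40. Service 104; fixed 11; total 115.
{D, E, F}: Z1→F 2·25=50, Z2→E 2·7=14, Z3→E 2·20=40. Service 104; fixed 13; total 117.
{C, E, F}: Z1→F 2·25=50, Z2→E 2·7=14, Z3→E 2·20=40. Service 104; fixed 14; total 118.
{A, B, C, D, E, F}: service 104 + fixed 29 = 133
No other subset beats 115.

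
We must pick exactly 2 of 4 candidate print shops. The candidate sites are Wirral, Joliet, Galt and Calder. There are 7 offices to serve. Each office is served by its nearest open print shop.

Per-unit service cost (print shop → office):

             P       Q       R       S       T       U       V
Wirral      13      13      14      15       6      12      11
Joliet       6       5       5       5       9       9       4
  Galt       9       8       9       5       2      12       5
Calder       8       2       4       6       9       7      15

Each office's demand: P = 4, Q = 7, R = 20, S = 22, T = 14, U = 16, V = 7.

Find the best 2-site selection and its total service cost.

With exactly 2 open, each office uses its cheapest among the chosen.
{Galt, Calder}: P→Calder 8·4=32, Q→Calder 2·7=14, R→Calder 4·20=80, S→Galt 5·22=110, T→Galt 2·14=28, U→Calder 7·16=112, V→Galt 5·7=35. Service cost 411.
{Joliet, Galt}: service cost 469
{Joliet, Calder}: service cost 494
Among all 6 size-2 choices, {Galt, Calder} is lowest.

Choose Galt and Calder; total service cost 411.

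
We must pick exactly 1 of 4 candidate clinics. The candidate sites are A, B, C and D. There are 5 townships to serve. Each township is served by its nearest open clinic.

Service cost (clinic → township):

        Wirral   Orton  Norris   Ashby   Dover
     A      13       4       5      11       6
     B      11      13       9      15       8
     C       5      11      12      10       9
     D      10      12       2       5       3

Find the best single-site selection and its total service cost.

Choose D only; total service cost 32.

With exactly 1 open, each township uses its cheapest among the chosen.
{D}: Wirral→D 10, Orton→D 12, Norris→D 2, Ashby→D 5, Dover→D 3. Service cost 32.
{A}: service cost 39
{C}: service cost 47
Among all 4 size-1 choices, {D} is lowest.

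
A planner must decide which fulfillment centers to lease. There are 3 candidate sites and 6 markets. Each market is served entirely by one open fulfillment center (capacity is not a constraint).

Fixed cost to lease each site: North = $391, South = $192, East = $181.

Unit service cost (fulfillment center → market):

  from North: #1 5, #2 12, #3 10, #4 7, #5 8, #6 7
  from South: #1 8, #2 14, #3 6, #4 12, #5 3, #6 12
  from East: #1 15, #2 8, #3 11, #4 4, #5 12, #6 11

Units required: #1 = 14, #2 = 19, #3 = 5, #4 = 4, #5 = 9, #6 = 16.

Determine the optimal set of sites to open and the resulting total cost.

Open South only; minimum total cost 867.

For any fixed open set, each market goes to its cheapest open site; total = fixed + service.
{South}: #1→South 8·14=112, #2→South 14·19=266, #3→South 6·5=30, #4→South 12·4=48, #5→South 3·9=27, #6→South 12·16=192. Service 675; fixed 192; total 867.
{South, East}: service 513 + fixed 373 = 886
{East}: #1→East 15·14=210, #2→East 8·19=152, #3→East 11·5=55, #4→East 4·4=16, #5→East 12·9=108, #6→East 11·16=176. Service 717; fixed 181; total 898.
{North, South, East}: service 407 + fixed 764 = 1171
No other subset beats 867.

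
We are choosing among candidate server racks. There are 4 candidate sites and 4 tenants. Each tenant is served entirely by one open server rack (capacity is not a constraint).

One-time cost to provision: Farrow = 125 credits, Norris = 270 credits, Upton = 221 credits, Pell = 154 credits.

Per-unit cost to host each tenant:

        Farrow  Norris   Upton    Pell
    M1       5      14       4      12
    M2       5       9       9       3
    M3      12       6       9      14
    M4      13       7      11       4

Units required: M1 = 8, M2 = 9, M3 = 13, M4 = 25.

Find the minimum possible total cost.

For any fixed open set, each tenant goes to its cheapest open site; total = fixed + service.
{Pell}: M1→Pell 12·8=96, M2→Pell 3·9=27, M3→Pell 14·13=182, M4→Pell 4·25=100. Service 405; fixed 154; total 559.
{Farrow, Pell}: service 323 + fixed 279 = 602
{Upton, Pell}: service 276 + fixed 375 = 651
{Farrow, Norris, Upton, Pell}: service 237 + fixed 770 = 1007
No other subset beats 559.

Minimum total cost: 559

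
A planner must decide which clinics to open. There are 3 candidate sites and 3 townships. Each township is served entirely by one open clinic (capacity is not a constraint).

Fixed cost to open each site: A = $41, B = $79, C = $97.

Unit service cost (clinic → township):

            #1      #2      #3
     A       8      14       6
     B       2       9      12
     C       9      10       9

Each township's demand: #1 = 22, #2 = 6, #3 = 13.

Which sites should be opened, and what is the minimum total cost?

For any fixed open set, each township goes to its cheapest open site; total = fixed + service.
{A, B}: #1→B 2·22=44, #2→B 9·6=54, #3→A 6·13=78. Service 176; fixed 120; total 296.
{B}: service 254 + fixed 79 = 333
{A}: service 338 + fixed 41 = 379
{A, B, C}: service 176 + fixed 217 = 393
No other subset beats 296.

Open A and B; minimum total cost 296.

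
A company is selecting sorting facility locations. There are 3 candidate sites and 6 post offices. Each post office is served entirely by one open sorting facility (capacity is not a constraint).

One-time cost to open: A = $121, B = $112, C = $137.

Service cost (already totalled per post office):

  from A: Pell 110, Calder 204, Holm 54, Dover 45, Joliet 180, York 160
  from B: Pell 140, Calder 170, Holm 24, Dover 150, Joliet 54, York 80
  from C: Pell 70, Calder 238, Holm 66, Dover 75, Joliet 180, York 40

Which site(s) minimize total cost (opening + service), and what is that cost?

Open B and C; minimum total cost 682.

For any fixed open set, each post office goes to its cheapest open site; total = fixed + service.
{B, C}: Pell→C 70, Calder→B 170, Holm→B 24, Dover→C 75, Joliet→B 54, York→C 40. Service 433; fixed 249; total 682.
{A, B}: Pell→A 110, Calder→B 170, Holm→B 24, Dover→A 45, Joliet→B 54, York→B 80. Service 483; fixed 233; total 716.
{B}: Pell→B 140, Calder→B 170, Holm→B 24, Dover→B 150, Joliet→B 54, York→B 80. Service 618; fixed 112; total 730.
{A, B, C}: service 403 + fixed 370 = 773
(All 7 nonempty subsets were checked; B and C is lowest.)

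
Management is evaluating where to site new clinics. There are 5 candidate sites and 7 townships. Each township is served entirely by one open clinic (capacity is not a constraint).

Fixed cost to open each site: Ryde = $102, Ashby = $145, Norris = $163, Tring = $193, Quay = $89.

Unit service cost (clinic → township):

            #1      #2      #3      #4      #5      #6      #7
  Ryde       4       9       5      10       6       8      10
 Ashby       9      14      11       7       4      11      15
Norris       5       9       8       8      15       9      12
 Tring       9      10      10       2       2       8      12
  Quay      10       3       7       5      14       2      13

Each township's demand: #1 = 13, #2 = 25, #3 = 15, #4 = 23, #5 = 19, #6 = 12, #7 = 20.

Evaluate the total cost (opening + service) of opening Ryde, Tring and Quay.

Total cost: 894

Each township is assigned to its cheapest site among the open ones.
{Ryde, Tring, Quay}: #1→Ryde 4·13=52, #2→Quay 3·25=75, #3→Ryde 5·15=75, #4→Tring 2·23=46, #5→Tring 2·19=38, #6→Quay 2·12=24, #7→Ryde 10·20=200. Service 510; fixed 384; total 894.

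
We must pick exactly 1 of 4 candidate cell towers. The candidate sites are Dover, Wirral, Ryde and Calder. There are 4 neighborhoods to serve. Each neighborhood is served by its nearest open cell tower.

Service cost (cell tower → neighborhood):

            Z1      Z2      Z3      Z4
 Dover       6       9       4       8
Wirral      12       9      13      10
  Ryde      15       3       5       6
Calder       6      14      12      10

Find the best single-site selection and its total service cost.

With exactly 1 open, each neighborhood uses its cheapest among the chosen.
{Dover}: Z1→Dover 6, Z2→Dover 9, Z3→Dover 4, Z4→Dover 8. Service cost 27.
{Ryde}: service cost 29
{Calder}: service cost 42
Among all 4 size-1 choices, {Dover} is lowest.

Choose Dover only; total service cost 27.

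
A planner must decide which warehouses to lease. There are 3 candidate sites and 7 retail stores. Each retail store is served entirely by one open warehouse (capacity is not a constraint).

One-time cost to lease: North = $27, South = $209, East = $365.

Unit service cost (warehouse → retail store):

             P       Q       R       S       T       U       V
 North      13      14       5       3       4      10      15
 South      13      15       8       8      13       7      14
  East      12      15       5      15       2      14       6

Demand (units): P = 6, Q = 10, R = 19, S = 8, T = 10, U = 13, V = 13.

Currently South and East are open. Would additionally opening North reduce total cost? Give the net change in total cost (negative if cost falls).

Yes — net change −23 (cost falls by 23).

Current service cost with {South, East}: 570.
Adding North: each retail store re-picks its cheapest; new service cost 520, saving 50.
Extra fixed cost: 27. Net change = 27 − 50 = -23.
(Totals: 1144 → 1121.)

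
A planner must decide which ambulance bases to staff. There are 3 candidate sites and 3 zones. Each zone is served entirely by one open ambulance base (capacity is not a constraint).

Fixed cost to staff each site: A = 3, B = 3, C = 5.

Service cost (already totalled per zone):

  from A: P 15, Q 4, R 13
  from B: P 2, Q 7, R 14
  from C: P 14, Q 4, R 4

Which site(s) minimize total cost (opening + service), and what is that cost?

Open B and C; minimum total cost 18.

For any fixed open set, each zone goes to its cheapest open site; total = fixed + service.
{B, C}: P→B 2, Q→C 4, R→C 4. Service 10; fixed 8; total 18.
{A, B, C}: P→B 2, Q→A 4, R→C 4. Service 10; fixed 11; total 21.
{A, B}: service 19 + fixed 6 = 25
{A}: service 32 + fixed 3 = 35
No other subset beats 18.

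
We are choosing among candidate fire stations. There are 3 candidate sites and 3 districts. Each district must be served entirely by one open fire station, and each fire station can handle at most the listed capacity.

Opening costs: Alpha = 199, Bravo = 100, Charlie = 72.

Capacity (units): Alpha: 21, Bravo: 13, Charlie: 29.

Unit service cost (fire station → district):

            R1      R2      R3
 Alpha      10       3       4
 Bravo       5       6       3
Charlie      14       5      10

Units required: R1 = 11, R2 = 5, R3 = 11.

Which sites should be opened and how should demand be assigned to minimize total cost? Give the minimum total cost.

Minimum total cost: 361

Open {Charlie}: R1→Charlie 14·11=154, R2→Charlie 5·5=25, R3→Charlie 10·11=110.
Loads: Charlie carries 27/29. Service 289; fixed 72; total 361.
Next best feasible plan costs 362.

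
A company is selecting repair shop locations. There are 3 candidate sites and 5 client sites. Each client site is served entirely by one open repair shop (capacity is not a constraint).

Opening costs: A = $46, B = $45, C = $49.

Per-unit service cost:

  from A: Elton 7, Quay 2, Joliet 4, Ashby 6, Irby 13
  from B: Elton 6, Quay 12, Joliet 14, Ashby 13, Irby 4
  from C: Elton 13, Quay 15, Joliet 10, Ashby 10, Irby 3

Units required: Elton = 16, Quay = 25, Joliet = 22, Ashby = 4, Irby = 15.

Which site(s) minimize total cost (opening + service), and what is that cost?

Open A and B; minimum total cost 409.

For any fixed open set, each client site goes to its cheapest open site; total = fixed + service.
{A, B}: Elton→B 6·16=96, Quay→A 2·25=50, Joliet→A 4·22=88, Ashby→A 6·4=24, Irby→B 4·15=60. Service 318; fixed 91; total 409.
{A, C}: service 319 + fixed 95 = 414
{A, B, C}: Elton→B 6·16=96, Quay→A 2·25=50, Joliet→A 4·22=88, Ashby→A 6·4=24, Irby→C 3·15=45. Service 303; fixed 140; total 443.
{B}: service 816 + fixed 45 = 861
No other subset beats 409.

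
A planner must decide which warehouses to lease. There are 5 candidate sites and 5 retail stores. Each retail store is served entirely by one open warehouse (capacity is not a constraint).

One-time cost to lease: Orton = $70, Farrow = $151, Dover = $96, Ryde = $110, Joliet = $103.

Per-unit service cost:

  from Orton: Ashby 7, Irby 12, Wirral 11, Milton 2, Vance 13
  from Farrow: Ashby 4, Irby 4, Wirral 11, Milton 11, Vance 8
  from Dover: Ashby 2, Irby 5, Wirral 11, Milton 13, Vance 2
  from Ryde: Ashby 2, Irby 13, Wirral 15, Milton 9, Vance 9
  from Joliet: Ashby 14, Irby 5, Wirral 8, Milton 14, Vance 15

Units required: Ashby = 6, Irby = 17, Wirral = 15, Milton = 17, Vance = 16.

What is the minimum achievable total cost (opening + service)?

For any fixed open set, each retail store goes to its cheapest open site; total = fixed + service.
{Orton, Dover}: Ashby→Dover 2·6=12, Irby→Dover 5·17=85, Wirral→Orton 11·15=165, Milton→Orton 2·17=34, Vance→Dover 2·16=32. Service 328; fixed 166; total 494.
{Orton, Dover, Joliet}: Ashby→Dover 2·6=12, Irby→Dover 5·17=85, Wirral→Joliet 8·15=120, Milton→Orton 2·17=34, Vance→Dover 2·16=32. Service 283; fixed 269; total 552.
{Orton, Dover, Ryde}: service 328 + fixed 276 = 604
{Orton, Farrow, Dover, Ryde, Joliet}: service 266 + fixed 530 = 796
No other subset beats 494.

Minimum total cost: 494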